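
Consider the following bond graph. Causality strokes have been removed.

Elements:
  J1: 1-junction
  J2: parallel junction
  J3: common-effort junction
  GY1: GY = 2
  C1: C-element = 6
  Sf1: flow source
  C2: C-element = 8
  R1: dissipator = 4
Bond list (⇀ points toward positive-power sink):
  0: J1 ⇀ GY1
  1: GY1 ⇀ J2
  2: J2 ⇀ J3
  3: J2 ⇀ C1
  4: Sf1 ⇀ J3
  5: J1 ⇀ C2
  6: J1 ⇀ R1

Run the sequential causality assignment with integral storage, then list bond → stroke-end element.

bond 0 →GY1
bond 1 →GY1
bond 2 →J3
bond 3 →J2
bond 4 →Sf1
bond 5 →J1
bond 6 →J1

b4 stroke at Sf1  (Sf1: flow source, stroke at near end)
b2 stroke at J3  (closing 0-jn rule on J3)
b3 stroke at J2  (C1 outputs effort q/C1)
b1 stroke at GY1  (0-jn J2 has e-setter on 3)
b0 stroke at GY1  (through GY1, causality inverts; strokes same side of GY1)
b5 stroke at J1  (1-jn J1 has f-setter on 0)
b6 stroke at J1  (common-f at J1 fixed by 0)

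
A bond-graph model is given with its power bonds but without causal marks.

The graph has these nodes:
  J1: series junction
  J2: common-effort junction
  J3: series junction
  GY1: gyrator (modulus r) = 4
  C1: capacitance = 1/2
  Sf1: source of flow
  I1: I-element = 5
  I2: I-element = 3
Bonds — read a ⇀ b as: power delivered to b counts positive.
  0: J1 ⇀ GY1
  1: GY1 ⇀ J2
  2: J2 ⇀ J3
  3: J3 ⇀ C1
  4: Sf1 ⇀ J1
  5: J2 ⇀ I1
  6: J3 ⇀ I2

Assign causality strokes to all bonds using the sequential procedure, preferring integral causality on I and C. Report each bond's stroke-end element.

#4 |Sf1  (Sf1 (Sf) sets flow on bond)
#0 |J1  (J1: bond 4 brought flow, rest push out)
#1 |J2  (GY GY1: same side as bond 0)
#2 |J3  (0-jn J2 has e-setter on 1)
#5 |I1  (J2: bond 1 brought effort, rest push out)
#3 |J3  (C1: C, integral causality)
#6 |I2  (closing 1-jn rule on J3)

#0 stroke→J1
#1 stroke→J2
#2 stroke→J3
#3 stroke→J3
#4 stroke→Sf1
#5 stroke→I1
#6 stroke→I2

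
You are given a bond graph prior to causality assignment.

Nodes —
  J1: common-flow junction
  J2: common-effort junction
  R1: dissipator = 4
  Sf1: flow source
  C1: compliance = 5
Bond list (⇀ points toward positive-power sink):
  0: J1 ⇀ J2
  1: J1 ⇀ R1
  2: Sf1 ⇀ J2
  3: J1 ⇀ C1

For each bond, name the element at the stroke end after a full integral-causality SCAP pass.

bond 2 stroke→Sf1  (Sf1 (Sf) sets flow on bond)
bond 0 stroke→J2  (J2: last free bond brings effort in)
bond 1 stroke→J1  (common-f at J1 fixed by 0)
bond 3 stroke→J1  (J1 flow already set via bond 0)

β0 stroke at J2
β1 stroke at J1
β2 stroke at Sf1
β3 stroke at J1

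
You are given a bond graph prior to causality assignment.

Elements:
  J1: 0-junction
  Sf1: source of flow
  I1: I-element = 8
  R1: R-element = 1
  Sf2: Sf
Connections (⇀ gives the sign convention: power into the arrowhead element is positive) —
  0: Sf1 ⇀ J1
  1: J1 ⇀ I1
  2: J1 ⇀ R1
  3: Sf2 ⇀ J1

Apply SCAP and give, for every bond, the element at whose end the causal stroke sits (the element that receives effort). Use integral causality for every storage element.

bond 0 stroke at Sf1  (Sf1 fixes flow; stroke at Sf1)
bond 3 stroke at Sf2  (Sf2 fixes flow; stroke at Sf2)
bond 1 stroke at I1  (I1: I, integral causality)
bond 2 stroke at J1  (J1: last free bond brings effort in)

β0 |Sf1
β1 |I1
β2 |J1
β3 |Sf2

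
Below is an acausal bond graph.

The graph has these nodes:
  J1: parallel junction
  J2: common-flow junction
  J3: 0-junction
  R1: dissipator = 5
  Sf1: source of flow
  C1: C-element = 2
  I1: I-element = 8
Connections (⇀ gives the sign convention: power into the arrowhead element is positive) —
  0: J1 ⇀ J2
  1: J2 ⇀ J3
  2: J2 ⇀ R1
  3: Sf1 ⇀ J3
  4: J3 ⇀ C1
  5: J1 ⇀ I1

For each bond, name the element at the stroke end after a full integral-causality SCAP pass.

β0 stroke→J1
β1 stroke→J2
β2 stroke→J2
β3 stroke→Sf1
β4 stroke→J3
β5 stroke→I1

#3 |Sf1  (Sf1: flow source, stroke at near end)
#4 |J3  (C1 outputs effort q/C1)
#1 |J2  (common-e at J3 fixed by 4)
#5 |I1  (prefer integral on I1)
#0 |J1  (only one effort-in slot at J1)
#2 |J2  (J2: bond 0 brought flow, rest push out)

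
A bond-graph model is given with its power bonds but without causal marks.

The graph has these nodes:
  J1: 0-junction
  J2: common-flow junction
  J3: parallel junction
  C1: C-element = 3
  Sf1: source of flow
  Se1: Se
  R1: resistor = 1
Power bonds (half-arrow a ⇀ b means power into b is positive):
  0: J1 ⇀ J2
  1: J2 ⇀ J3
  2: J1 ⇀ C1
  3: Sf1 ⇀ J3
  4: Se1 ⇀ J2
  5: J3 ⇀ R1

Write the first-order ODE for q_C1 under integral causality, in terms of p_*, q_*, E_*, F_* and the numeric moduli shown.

dq_C1/dt = -E_Se1 + F_Sf1 - q_C1/3

β3 stroke at Sf1  (Sf1 (Sf) sets flow on bond)
β4 stroke at J2  (Se1 fixes effort; stroke away)
β2 stroke at J1  (C1: C, integral causality)
β0 stroke at J2  (0-jn J1 has e-setter on 2)
β1 stroke at J3  (only one flow-in slot at J2)
β5 stroke at R1  (J3: bond 1 brought effort, rest push out)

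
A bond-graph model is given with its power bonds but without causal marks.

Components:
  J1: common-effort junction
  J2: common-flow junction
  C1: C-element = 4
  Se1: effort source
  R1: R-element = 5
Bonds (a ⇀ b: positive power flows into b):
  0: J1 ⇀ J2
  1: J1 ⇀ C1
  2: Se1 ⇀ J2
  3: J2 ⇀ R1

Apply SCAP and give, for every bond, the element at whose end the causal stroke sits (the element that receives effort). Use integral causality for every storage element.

bond 2 →J2  (Se1 (Se) sets effort on bond)
bond 1 →J1  (prefer integral on C1)
bond 0 →J2  (J1 effort already set via bond 1)
bond 3 →R1  (J2: last free bond brings flow in)

b0 stroke at J2
b1 stroke at J1
b2 stroke at J2
b3 stroke at R1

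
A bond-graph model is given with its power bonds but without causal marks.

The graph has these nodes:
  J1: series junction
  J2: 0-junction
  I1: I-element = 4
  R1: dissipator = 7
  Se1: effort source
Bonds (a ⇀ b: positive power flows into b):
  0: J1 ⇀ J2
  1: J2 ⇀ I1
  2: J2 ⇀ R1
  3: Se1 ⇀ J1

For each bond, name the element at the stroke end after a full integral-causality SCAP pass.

β3 stroke at J1  (Se1: effort source, stroke at far end)
β0 stroke at J2  (only one flow-in slot at J1)
β1 stroke at I1  (J2 effort already set via bond 0)
β2 stroke at R1  (J2 effort already set via bond 0)

bond 0 →J2
bond 1 →I1
bond 2 →R1
bond 3 →J1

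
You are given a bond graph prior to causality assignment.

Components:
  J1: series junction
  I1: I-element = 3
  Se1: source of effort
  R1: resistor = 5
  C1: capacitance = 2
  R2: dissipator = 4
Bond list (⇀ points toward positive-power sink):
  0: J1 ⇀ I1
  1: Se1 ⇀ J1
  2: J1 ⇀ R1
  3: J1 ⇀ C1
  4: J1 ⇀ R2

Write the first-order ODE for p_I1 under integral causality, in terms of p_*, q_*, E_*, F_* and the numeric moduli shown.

#1 →J1  (source Se1 imposes e)
#0 →I1  (I1 integral (f out))
#2 →J1  (common-f at J1 fixed by 0)
#3 →J1  (J1 flow already set via bond 0)
#4 →J1  (J1 flow already set via bond 0)

dp_I1/dt = E_Se1 - 3*p_I1 - q_C1/2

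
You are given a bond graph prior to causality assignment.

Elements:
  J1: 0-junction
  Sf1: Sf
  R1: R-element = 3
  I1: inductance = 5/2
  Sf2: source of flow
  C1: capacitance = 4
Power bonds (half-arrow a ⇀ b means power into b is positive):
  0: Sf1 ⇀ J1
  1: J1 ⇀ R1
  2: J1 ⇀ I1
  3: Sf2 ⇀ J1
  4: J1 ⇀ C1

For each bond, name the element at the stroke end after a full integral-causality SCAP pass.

bond 0 stroke at Sf1  (Sf1: flow source, stroke at near end)
bond 3 stroke at Sf2  (Sf2 (Sf) sets flow on bond)
bond 2 stroke at I1  (prefer integral on I1)
bond 4 stroke at J1  (C1 integral (e out))
bond 1 stroke at R1  (J1: bond 4 brought effort, rest push out)

bond 0 stroke at Sf1
bond 1 stroke at R1
bond 2 stroke at I1
bond 3 stroke at Sf2
bond 4 stroke at J1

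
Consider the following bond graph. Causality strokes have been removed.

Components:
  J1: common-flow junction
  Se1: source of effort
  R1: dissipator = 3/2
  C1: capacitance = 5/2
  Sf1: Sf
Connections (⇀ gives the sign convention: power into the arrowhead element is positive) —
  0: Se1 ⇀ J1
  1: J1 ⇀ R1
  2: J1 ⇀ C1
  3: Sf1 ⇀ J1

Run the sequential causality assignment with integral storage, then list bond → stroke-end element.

#0 →J1  (Se1: effort source, stroke at far end)
#3 →Sf1  (source Sf1 imposes f)
#1 →J1  (J1 flow already set via bond 3)
#2 →J1  (J1: bond 3 brought flow, rest push out)

b0 →J1
b1 →J1
b2 →J1
b3 →Sf1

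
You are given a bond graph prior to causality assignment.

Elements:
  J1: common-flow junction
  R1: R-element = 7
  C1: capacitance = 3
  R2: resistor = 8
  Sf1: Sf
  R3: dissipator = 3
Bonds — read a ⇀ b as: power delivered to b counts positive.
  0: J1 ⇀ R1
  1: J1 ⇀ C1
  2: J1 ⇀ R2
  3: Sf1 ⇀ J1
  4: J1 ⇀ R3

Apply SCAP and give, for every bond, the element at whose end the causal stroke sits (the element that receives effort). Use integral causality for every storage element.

β3 stroke→Sf1  (Sf1 (Sf) sets flow on bond)
β0 stroke→J1  (1-jn J1 has f-setter on 3)
β1 stroke→J1  (common-f at J1 fixed by 3)
β2 stroke→J1  (J1 flow already set via bond 3)
β4 stroke→J1  (J1: bond 3 brought flow, rest push out)

#0 stroke→J1
#1 stroke→J1
#2 stroke→J1
#3 stroke→Sf1
#4 stroke→J1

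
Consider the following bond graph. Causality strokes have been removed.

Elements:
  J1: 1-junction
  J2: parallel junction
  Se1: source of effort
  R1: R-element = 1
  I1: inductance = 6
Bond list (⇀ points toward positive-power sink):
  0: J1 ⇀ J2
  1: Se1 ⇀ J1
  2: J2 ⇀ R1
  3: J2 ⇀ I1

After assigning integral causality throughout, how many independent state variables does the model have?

b1 stroke→J1  (Se1 fixes effort; stroke away)
b0 stroke→J2  (closing 1-jn rule on J1)
b2 stroke→R1  (J2: bond 0 brought effort, rest push out)
b3 stroke→I1  (J2 effort already set via bond 0)

1  (I1 all integral)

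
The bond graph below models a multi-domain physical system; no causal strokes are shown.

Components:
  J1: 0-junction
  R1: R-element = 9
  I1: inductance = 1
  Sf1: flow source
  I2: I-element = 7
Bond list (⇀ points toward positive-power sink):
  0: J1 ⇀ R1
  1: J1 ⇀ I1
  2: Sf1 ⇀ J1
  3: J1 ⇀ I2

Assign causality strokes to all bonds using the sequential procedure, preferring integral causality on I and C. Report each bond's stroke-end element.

b2 →Sf1  (Sf1 (Sf) sets flow on bond)
b1 →I1  (I1: I, integral causality)
b3 →I2  (I2 integral (f out))
b0 →J1  (J1 needs exactly one e-in)

b0 stroke at J1
b1 stroke at I1
b2 stroke at Sf1
b3 stroke at I2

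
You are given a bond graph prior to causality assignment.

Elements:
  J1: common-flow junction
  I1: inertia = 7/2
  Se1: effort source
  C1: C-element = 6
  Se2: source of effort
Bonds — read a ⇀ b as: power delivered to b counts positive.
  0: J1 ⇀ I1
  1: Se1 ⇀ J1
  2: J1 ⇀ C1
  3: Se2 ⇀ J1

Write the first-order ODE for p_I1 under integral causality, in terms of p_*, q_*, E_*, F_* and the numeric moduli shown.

β1 |J1  (Se1 (Se) sets effort on bond)
β3 |J1  (Se2 fixes effort; stroke away)
β0 |I1  (prefer integral on I1)
β2 |J1  (J1: bond 0 brought flow, rest push out)

dp_I1/dt = E_Se1 + E_Se2 - q_C1/6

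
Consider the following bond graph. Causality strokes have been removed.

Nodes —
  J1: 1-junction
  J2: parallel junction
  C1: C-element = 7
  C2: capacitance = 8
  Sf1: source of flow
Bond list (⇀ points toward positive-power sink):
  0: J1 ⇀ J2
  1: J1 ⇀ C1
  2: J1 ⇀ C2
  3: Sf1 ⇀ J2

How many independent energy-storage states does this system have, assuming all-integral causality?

b3 stroke at Sf1  (Sf1 (Sf) sets flow on bond)
b0 stroke at J2  (only one effort-in slot at J2)
b1 stroke at J1  (J1: bond 0 brought flow, rest push out)
b2 stroke at J1  (common-f at J1 fixed by 0)

2  (C1, C2 all integral)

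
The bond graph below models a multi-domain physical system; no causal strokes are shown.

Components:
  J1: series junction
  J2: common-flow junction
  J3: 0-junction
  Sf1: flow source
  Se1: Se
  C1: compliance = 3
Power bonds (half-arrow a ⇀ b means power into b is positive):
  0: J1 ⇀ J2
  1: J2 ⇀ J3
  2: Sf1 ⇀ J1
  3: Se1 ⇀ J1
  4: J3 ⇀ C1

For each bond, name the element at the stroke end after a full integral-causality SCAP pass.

β0 stroke at J1
β1 stroke at J2
β2 stroke at Sf1
β3 stroke at J1
β4 stroke at J3

b2 stroke→Sf1  (Sf1 fixes flow; stroke at Sf1)
b3 stroke→J1  (Se1: effort source, stroke at far end)
b0 stroke→J1  (common-f at J1 fixed by 2)
b1 stroke→J2  (J2 flow already set via bond 0)
b4 stroke→J3  (J3: last free bond brings effort in)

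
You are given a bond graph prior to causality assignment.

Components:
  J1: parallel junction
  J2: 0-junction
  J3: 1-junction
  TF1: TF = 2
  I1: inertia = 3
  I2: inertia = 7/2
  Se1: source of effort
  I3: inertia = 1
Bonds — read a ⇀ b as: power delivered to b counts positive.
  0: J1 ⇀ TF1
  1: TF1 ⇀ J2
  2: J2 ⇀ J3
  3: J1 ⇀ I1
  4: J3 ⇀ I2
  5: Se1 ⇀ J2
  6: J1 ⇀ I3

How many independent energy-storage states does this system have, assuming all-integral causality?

b5 stroke→J2  (source Se1 imposes e)
b1 stroke→TF1  (J2: bond 5 brought effort, rest push out)
b2 stroke→J3  (J2 effort already set via bond 5)
b4 stroke→I2  (J3: last free bond brings flow in)
b0 stroke→J1  (TF1 one-in-one-out from 1)
b3 stroke→I1  (0-jn J1 has e-setter on 0)
b6 stroke→I3  (J1 effort already set via bond 0)

3  (I1, I2, I3 all integral)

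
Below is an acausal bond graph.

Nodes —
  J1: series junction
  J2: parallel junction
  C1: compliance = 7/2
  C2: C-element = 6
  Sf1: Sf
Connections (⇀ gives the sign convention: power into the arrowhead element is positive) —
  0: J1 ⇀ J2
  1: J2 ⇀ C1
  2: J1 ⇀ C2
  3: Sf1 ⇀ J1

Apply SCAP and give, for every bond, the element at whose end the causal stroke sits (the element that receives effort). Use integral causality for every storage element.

bond 3 |Sf1  (Sf1 fixes flow; stroke at Sf1)
bond 0 |J1  (1-jn J1 has f-setter on 3)
bond 2 |J1  (common-f at J1 fixed by 3)
bond 1 |J2  (J2 needs exactly one e-in)

#0 →J1
#1 →J2
#2 →J1
#3 →Sf1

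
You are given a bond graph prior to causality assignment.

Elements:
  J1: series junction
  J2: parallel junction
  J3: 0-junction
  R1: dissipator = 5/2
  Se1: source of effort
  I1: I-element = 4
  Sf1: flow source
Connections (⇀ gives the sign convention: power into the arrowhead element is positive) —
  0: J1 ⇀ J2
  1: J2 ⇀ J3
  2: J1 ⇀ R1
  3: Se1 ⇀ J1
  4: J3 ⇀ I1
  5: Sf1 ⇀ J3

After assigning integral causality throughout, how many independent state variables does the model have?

bond 3 |J1  (Se1: effort source, stroke at far end)
bond 5 |Sf1  (Sf1: flow source, stroke at near end)
bond 4 |I1  (I1: I, integral causality)
bond 1 |J3  (only one effort-in slot at J3)
bond 0 |J2  (J2 needs exactly one e-in)
bond 2 |J1  (J1 flow already set via bond 0)

1  (I1 all integral)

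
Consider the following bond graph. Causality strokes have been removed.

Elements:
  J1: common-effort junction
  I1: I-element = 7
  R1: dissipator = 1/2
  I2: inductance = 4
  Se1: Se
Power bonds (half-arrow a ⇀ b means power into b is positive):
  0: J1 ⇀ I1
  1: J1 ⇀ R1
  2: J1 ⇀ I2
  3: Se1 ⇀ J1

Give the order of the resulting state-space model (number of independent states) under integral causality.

#3 →J1  (Se1 fixes effort; stroke away)
#0 →I1  (J1 effort already set via bond 3)
#1 →R1  (J1: bond 3 brought effort, rest push out)
#2 →I2  (common-e at J1 fixed by 3)

2  (I1, I2 all integral)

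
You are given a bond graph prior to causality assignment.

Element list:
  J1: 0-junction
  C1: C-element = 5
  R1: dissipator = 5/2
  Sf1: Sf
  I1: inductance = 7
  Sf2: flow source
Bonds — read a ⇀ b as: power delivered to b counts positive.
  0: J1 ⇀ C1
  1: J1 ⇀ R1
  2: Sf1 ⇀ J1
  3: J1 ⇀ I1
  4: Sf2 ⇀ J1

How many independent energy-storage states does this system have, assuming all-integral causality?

β2 |Sf1  (source Sf1 imposes f)
β4 |Sf2  (Sf2 (Sf) sets flow on bond)
β0 |J1  (C1: C, integral causality)
β1 |R1  (J1 effort already set via bond 0)
β3 |I1  (common-e at J1 fixed by 0)

2  (C1, I1 all integral)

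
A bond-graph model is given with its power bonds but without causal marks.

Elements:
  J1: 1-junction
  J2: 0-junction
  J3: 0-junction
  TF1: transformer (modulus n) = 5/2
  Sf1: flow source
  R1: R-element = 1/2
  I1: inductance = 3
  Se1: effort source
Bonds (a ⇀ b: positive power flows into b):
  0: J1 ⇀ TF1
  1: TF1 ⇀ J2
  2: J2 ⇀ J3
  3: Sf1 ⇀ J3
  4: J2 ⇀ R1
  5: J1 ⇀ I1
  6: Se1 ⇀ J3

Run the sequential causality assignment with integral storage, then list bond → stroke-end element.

#3 stroke at Sf1  (Sf1: flow source, stroke at near end)
#6 stroke at J3  (source Se1 imposes e)
#2 stroke at J2  (J3 effort already set via bond 6)
#1 stroke at TF1  (J2: bond 2 brought effort, rest push out)
#4 stroke at R1  (J2: bond 2 brought effort, rest push out)
#0 stroke at J1  (through TF1, causality passes straight; one stroke at TF1)
#5 stroke at I1  (J1: last free bond brings flow in)

β0 |J1
β1 |TF1
β2 |J2
β3 |Sf1
β4 |R1
β5 |I1
β6 |J3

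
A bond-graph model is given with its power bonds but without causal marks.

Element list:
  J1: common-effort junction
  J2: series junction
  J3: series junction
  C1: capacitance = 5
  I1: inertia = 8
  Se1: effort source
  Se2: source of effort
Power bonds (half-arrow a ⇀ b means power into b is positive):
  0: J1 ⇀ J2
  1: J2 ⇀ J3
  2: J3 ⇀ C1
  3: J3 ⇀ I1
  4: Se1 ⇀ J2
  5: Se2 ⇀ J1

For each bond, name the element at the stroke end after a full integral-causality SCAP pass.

bond 0 |J2
bond 1 |J3
bond 2 |J3
bond 3 |I1
bond 4 |J2
bond 5 |J1

#4 →J2  (Se1: effort source, stroke at far end)
#5 →J1  (Se2: effort source, stroke at far end)
#0 →J2  (common-e at J1 fixed by 5)
#1 →J3  (J2 needs exactly one f-in)
#2 →J3  (C1 integral (e out))
#3 →I1  (J3: last free bond brings flow in)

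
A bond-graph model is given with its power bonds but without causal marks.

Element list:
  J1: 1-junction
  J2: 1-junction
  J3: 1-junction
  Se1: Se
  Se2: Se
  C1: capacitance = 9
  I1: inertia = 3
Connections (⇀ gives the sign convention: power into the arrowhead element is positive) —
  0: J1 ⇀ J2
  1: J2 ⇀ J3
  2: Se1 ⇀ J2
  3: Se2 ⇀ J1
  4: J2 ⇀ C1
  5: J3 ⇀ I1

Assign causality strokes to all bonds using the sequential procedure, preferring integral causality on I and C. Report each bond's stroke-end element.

#2 stroke at J2  (source Se1 imposes e)
#3 stroke at J1  (Se2 (Se) sets effort on bond)
#0 stroke at J2  (only one flow-in slot at J1)
#4 stroke at J2  (C1: C, integral causality)
#1 stroke at J3  (only one flow-in slot at J2)
#5 stroke at I1  (only one flow-in slot at J3)

β0 |J2
β1 |J3
β2 |J2
β3 |J1
β4 |J2
β5 |I1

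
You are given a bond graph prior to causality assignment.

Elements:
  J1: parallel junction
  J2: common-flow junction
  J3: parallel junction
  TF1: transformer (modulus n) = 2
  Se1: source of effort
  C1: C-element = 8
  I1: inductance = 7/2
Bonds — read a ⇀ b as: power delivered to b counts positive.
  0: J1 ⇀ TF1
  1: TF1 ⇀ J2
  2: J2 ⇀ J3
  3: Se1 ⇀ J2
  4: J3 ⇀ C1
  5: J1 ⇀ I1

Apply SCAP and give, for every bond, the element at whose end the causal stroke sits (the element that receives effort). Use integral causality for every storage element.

bond 3 stroke at J2  (source Se1 imposes e)
bond 4 stroke at J3  (C1 outputs effort q/C1)
bond 2 stroke at J2  (common-e at J3 fixed by 4)
bond 1 stroke at TF1  (only one flow-in slot at J2)
bond 0 stroke at J1  (through TF1, causality passes straight; one stroke at TF1)
bond 5 stroke at I1  (common-e at J1 fixed by 0)

bond 0 stroke at J1
bond 1 stroke at TF1
bond 2 stroke at J2
bond 3 stroke at J2
bond 4 stroke at J3
bond 5 stroke at I1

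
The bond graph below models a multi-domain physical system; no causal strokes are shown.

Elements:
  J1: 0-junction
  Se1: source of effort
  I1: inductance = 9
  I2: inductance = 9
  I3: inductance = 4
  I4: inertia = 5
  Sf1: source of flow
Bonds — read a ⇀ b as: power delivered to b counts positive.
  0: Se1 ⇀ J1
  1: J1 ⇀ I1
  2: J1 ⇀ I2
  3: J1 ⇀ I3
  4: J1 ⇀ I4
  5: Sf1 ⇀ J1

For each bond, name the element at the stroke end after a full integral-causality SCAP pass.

bond 0 stroke→J1  (source Se1 imposes e)
bond 5 stroke→Sf1  (Sf1 fixes flow; stroke at Sf1)
bond 1 stroke→I1  (J1 effort already set via bond 0)
bond 2 stroke→I2  (J1 effort already set via bond 0)
bond 3 stroke→I3  (0-jn J1 has e-setter on 0)
bond 4 stroke→I4  (J1: bond 0 brought effort, rest push out)

b0 stroke at J1
b1 stroke at I1
b2 stroke at I2
b3 stroke at I3
b4 stroke at I4
b5 stroke at Sf1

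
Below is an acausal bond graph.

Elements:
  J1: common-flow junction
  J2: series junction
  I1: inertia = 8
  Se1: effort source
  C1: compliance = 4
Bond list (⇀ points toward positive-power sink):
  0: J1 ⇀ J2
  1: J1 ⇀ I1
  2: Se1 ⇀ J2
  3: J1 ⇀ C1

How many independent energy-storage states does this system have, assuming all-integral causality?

β2 |J2  (Se1 fixes effort; stroke away)
β0 |J1  (J2: last free bond brings flow in)
β1 |I1  (I1 integral (f out))
β3 |J1  (1-jn J1 has f-setter on 1)

2  (C1, I1 all integral)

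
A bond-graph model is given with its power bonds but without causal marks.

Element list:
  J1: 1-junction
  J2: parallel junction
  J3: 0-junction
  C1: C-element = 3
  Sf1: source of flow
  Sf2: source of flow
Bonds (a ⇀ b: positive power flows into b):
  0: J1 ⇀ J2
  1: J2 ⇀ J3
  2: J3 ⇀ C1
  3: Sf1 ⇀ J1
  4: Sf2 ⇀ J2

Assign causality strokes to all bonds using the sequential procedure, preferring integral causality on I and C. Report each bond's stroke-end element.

bond 0 stroke→J1
bond 1 stroke→J2
bond 2 stroke→J3
bond 3 stroke→Sf1
bond 4 stroke→Sf2

bond 3 stroke at Sf1  (Sf1: flow source, stroke at near end)
bond 4 stroke at Sf2  (Sf2 (Sf) sets flow on bond)
bond 0 stroke at J1  (J1: bond 3 brought flow, rest push out)
bond 1 stroke at J2  (only one effort-in slot at J2)
bond 2 stroke at J3  (closing 0-jn rule on J3)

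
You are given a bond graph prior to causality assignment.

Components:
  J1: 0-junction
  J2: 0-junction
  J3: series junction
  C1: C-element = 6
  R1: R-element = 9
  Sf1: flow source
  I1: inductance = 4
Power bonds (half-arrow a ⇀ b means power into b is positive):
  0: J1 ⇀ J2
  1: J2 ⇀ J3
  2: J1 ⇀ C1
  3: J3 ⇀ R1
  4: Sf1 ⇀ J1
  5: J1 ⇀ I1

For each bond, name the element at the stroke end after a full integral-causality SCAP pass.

b4 |Sf1  (Sf1: flow source, stroke at near end)
b2 |J1  (prefer integral on C1)
b0 |J2  (common-e at J1 fixed by 2)
b5 |I1  (J1: bond 2 brought effort, rest push out)
b1 |J3  (J2 effort already set via bond 0)
b3 |R1  (closing 1-jn rule on J3)

b0 →J2
b1 →J3
b2 →J1
b3 →R1
b4 →Sf1
b5 →I1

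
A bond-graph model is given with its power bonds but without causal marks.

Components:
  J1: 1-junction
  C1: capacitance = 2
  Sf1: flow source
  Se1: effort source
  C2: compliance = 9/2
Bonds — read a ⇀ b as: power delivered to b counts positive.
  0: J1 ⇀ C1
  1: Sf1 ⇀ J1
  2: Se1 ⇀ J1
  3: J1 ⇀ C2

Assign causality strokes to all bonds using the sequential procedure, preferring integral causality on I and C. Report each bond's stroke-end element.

b0 →J1
b1 →Sf1
b2 →J1
b3 →J1

#1 |Sf1  (source Sf1 imposes f)
#2 |J1  (Se1 (Se) sets effort on bond)
#0 |J1  (J1 flow already set via bond 1)
#3 |J1  (1-jn J1 has f-setter on 1)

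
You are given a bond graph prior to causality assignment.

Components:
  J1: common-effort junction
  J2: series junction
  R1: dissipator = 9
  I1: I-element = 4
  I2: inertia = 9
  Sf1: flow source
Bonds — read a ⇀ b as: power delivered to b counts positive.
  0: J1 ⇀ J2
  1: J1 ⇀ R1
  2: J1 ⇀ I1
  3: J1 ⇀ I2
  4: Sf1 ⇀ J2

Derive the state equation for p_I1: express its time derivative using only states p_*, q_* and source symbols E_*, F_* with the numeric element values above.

bond 4 |Sf1  (Sf1: flow source, stroke at near end)
bond 0 |J2  (common-f at J2 fixed by 4)
bond 2 |I1  (I1 outputs flow p/I1)
bond 3 |I2  (I2 integral (f out))
bond 1 |J1  (J1: last free bond brings effort in)

dp_I1/dt = -9*F_Sf1 - 9*p_I1/4 - p_I2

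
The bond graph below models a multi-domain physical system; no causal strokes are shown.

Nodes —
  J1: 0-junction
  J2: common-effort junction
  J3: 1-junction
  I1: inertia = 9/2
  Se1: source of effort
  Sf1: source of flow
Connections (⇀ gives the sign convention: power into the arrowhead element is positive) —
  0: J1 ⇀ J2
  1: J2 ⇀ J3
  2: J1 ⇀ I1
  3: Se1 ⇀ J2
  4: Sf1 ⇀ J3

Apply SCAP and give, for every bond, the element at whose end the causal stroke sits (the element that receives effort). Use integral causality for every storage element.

b3 |J2  (Se1 fixes effort; stroke away)
b4 |Sf1  (Sf1: flow source, stroke at near end)
b0 |J1  (0-jn J2 has e-setter on 3)
b1 |J3  (0-jn J2 has e-setter on 3)
b2 |I1  (J1 effort already set via bond 0)

β0 →J1
β1 →J3
β2 →I1
β3 →J2
β4 →Sf1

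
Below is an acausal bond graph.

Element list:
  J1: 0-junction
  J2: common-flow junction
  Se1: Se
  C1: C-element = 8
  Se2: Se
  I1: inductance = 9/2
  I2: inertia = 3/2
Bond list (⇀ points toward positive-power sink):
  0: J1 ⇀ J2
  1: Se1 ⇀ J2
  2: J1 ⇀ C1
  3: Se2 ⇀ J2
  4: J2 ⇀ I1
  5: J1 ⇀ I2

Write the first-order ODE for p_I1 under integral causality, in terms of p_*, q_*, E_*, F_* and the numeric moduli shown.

dp_I1/dt = E_Se1 + E_Se2 + q_C1/8

bond 1 stroke at J2  (source Se1 imposes e)
bond 3 stroke at J2  (Se2 fixes effort; stroke away)
bond 2 stroke at J1  (C1 outputs effort q/C1)
bond 0 stroke at J2  (common-e at J1 fixed by 2)
bond 5 stroke at I2  (J1 effort already set via bond 2)
bond 4 stroke at I1  (only one flow-in slot at J2)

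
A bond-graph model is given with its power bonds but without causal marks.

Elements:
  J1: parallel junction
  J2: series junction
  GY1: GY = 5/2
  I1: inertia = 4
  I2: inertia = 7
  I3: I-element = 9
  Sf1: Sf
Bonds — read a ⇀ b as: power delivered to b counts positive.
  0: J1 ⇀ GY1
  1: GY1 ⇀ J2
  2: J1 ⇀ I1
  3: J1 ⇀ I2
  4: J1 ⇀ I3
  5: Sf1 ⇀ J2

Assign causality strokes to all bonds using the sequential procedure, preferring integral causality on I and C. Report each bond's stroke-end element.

b5 stroke→Sf1  (source Sf1 imposes f)
b1 stroke→J2  (1-jn J2 has f-setter on 5)
b0 stroke→J1  (through GY1, causality inverts; strokes same side of GY1)
b2 stroke→I1  (common-e at J1 fixed by 0)
b3 stroke→I2  (common-e at J1 fixed by 0)
b4 stroke→I3  (common-e at J1 fixed by 0)

bond 0 stroke at J1
bond 1 stroke at J2
bond 2 stroke at I1
bond 3 stroke at I2
bond 4 stroke at I3
bond 5 stroke at Sf1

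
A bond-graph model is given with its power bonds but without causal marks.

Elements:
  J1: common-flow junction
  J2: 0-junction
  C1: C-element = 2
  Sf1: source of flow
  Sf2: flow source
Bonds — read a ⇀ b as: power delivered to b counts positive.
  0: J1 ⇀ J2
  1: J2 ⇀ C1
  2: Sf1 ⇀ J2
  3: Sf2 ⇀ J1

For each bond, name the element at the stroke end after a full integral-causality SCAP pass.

bond 2 |Sf1  (Sf1: flow source, stroke at near end)
bond 3 |Sf2  (Sf2: flow source, stroke at near end)
bond 0 |J1  (J1 flow already set via bond 3)
bond 1 |J2  (J2: last free bond brings effort in)

β0 |J1
β1 |J2
β2 |Sf1
β3 |Sf2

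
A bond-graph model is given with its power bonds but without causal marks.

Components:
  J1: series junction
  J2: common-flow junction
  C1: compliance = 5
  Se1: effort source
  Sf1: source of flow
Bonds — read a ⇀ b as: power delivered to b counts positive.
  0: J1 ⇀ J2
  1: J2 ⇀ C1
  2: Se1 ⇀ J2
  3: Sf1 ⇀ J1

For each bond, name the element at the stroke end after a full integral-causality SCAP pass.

bond 0 |J1
bond 1 |J2
bond 2 |J2
bond 3 |Sf1

β2 stroke→J2  (Se1 fixes effort; stroke away)
β3 stroke→Sf1  (Sf1 (Sf) sets flow on bond)
β0 stroke→J1  (J1 flow already set via bond 3)
β1 stroke→J2  (J2: bond 0 brought flow, rest push out)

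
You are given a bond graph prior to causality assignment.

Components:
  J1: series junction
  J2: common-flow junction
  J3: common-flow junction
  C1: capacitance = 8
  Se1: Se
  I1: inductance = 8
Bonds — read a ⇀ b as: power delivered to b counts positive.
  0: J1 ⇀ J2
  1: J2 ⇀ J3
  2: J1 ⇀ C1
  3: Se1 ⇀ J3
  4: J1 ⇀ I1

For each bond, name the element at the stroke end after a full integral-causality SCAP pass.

#3 →J3  (Se1 fixes effort; stroke away)
#1 →J2  (only one flow-in slot at J3)
#0 →J1  (only one flow-in slot at J2)
#2 →J1  (C1 outputs effort q/C1)
#4 →I1  (closing 1-jn rule on J1)

bond 0 stroke at J1
bond 1 stroke at J2
bond 2 stroke at J1
bond 3 stroke at J3
bond 4 stroke at I1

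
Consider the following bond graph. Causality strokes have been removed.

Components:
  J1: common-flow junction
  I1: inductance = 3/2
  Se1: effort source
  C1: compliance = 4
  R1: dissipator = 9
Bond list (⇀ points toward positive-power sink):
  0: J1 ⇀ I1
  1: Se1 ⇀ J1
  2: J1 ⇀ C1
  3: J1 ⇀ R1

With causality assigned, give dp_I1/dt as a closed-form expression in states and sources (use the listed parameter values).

dp_I1/dt = E_Se1 - 6*p_I1 - q_C1/4

b1 stroke at J1  (source Se1 imposes e)
b0 stroke at I1  (prefer integral on I1)
b2 stroke at J1  (J1: bond 0 brought flow, rest push out)
b3 stroke at J1  (J1: bond 0 brought flow, rest push out)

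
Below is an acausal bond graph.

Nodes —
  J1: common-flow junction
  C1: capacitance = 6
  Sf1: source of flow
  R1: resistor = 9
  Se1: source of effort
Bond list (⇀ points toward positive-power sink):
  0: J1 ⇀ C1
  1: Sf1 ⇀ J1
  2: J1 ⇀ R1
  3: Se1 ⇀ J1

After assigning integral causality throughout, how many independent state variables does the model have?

1  (C1 all integral)

b1 →Sf1  (source Sf1 imposes f)
b3 →J1  (Se1: effort source, stroke at far end)
b0 →J1  (common-f at J1 fixed by 1)
b2 →J1  (1-jn J1 has f-setter on 1)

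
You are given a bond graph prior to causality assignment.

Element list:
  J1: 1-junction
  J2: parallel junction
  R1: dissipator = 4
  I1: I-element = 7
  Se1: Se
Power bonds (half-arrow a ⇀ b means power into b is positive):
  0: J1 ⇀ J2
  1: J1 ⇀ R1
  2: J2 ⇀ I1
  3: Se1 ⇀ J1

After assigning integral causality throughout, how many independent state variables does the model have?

#3 →J1  (source Se1 imposes e)
#2 →I1  (I1 outputs flow p/I1)
#0 →J2  (J2 needs exactly one e-in)
#1 →J1  (1-jn J1 has f-setter on 0)

1  (I1 all integral)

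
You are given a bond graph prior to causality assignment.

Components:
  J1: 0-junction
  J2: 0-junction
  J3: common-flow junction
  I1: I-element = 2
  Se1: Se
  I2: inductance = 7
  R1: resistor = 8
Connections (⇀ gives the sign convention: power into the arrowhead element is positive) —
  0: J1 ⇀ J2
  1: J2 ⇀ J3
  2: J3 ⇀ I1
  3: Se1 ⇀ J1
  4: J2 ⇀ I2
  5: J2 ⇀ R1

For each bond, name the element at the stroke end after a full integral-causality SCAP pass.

β0 |J2
β1 |J3
β2 |I1
β3 |J1
β4 |I2
β5 |R1

β3 →J1  (Se1 (Se) sets effort on bond)
β0 →J2  (J1: bond 3 brought effort, rest push out)
β1 →J3  (common-e at J2 fixed by 0)
β4 →I2  (common-e at J2 fixed by 0)
β5 →R1  (J2: bond 0 brought effort, rest push out)
β2 →I1  (only one flow-in slot at J3)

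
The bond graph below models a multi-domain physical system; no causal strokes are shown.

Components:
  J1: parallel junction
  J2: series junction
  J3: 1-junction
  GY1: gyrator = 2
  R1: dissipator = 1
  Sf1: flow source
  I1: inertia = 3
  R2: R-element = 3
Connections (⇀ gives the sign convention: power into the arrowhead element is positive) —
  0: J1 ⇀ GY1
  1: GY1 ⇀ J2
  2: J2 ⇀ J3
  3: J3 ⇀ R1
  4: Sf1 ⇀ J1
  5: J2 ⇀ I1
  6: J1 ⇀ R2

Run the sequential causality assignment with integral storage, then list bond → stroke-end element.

bond 4 |Sf1  (source Sf1 imposes f)
bond 5 |I1  (I1 integral (f out))
bond 1 |J2  (common-f at J2 fixed by 5)
bond 2 |J2  (1-jn J2 has f-setter on 5)
bond 3 |J3  (J3 flow already set via bond 2)
bond 0 |J1  (GY1: gyrator matches bond 1)
bond 6 |R2  (J1 effort already set via bond 0)

#0 →J1
#1 →J2
#2 →J2
#3 →J3
#4 →Sf1
#5 →I1
#6 →R2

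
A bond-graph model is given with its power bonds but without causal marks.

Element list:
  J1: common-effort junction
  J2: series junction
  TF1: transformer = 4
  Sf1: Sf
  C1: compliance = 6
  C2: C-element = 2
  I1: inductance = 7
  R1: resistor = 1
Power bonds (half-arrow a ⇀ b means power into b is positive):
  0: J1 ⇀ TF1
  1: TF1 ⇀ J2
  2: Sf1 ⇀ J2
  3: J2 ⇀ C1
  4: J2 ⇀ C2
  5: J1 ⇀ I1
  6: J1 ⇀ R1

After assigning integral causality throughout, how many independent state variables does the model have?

3  (C1, C2, I1 all integral)

bond 2 stroke at Sf1  (Sf1 (Sf) sets flow on bond)
bond 1 stroke at J2  (J2 flow already set via bond 2)
bond 3 stroke at J2  (1-jn J2 has f-setter on 2)
bond 4 stroke at J2  (1-jn J2 has f-setter on 2)
bond 0 stroke at TF1  (TF1 one-in-one-out from 1)
bond 5 stroke at I1  (I1 outputs flow p/I1)
bond 6 stroke at J1  (only one effort-in slot at J1)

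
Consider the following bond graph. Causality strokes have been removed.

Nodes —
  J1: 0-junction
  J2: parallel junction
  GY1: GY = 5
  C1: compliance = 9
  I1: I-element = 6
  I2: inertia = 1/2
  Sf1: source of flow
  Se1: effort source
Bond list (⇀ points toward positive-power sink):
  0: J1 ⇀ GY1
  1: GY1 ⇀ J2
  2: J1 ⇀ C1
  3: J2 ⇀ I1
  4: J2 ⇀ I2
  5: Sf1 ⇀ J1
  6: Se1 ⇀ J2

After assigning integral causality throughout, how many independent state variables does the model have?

bond 5 →Sf1  (Sf1: flow source, stroke at near end)
bond 6 →J2  (Se1 fixes effort; stroke away)
bond 1 →GY1  (0-jn J2 has e-setter on 6)
bond 3 →I1  (common-e at J2 fixed by 6)
bond 4 →I2  (J2: bond 6 brought effort, rest push out)
bond 0 →GY1  (GY1: gyrator matches bond 1)
bond 2 →J1  (closing 0-jn rule on J1)

3  (C1, I1, I2 all integral)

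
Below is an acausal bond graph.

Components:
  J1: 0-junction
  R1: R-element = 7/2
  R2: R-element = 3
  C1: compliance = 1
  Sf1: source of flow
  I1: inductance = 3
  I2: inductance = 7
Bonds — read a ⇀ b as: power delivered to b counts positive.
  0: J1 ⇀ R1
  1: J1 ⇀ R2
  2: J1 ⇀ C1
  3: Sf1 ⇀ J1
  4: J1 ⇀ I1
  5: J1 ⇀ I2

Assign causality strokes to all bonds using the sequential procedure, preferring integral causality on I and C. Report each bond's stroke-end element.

#0 →R1
#1 →R2
#2 →J1
#3 →Sf1
#4 →I1
#5 →I2

β3 stroke at Sf1  (Sf1 (Sf) sets flow on bond)
β2 stroke at J1  (prefer integral on C1)
β0 stroke at R1  (J1 effort already set via bond 2)
β1 stroke at R2  (J1 effort already set via bond 2)
β4 stroke at I1  (J1 effort already set via bond 2)
β5 stroke at I2  (J1: bond 2 brought effort, rest push out)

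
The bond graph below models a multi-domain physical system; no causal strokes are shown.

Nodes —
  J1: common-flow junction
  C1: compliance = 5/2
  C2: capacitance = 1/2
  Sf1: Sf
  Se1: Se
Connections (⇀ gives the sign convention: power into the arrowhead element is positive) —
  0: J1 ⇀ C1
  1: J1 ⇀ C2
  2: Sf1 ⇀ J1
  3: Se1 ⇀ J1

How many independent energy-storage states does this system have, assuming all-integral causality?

2  (C1, C2 all integral)

bond 2 stroke at Sf1  (Sf1 (Sf) sets flow on bond)
bond 3 stroke at J1  (Se1 fixes effort; stroke away)
bond 0 stroke at J1  (common-f at J1 fixed by 2)
bond 1 stroke at J1  (1-jn J1 has f-setter on 2)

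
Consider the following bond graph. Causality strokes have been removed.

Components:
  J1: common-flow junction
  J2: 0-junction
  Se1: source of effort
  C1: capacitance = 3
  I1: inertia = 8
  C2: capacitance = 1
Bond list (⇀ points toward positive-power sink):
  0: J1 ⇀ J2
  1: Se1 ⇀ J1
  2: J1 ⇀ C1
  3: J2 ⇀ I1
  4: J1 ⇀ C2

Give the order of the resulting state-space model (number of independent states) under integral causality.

β1 stroke→J1  (Se1 (Se) sets effort on bond)
β2 stroke→J1  (C1: C, integral causality)
β3 stroke→I1  (prefer integral on I1)
β0 stroke→J2  (J2 needs exactly one e-in)
β4 stroke→J1  (common-f at J1 fixed by 0)

3  (C1, C2, I1 all integral)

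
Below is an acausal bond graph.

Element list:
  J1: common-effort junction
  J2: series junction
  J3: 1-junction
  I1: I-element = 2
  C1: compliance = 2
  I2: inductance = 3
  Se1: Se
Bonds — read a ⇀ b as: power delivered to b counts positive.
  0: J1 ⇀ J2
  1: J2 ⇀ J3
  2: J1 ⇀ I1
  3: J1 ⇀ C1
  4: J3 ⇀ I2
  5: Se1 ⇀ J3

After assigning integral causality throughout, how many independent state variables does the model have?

3  (C1, I1, I2 all integral)

b5 stroke at J3  (source Se1 imposes e)
b2 stroke at I1  (I1 outputs flow p/I1)
b3 stroke at J1  (C1 integral (e out))
b0 stroke at J2  (common-e at J1 fixed by 3)
b1 stroke at J3  (only one flow-in slot at J2)
b4 stroke at I2  (closing 1-jn rule on J3)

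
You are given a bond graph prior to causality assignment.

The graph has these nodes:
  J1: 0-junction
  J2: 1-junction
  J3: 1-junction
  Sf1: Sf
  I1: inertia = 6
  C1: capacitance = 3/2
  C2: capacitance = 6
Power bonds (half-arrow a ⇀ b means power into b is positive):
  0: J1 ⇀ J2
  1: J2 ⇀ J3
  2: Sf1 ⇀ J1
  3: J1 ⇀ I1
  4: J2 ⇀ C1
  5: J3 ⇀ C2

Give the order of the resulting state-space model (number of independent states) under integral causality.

bond 2 |Sf1  (source Sf1 imposes f)
bond 3 |I1  (I1 integral (f out))
bond 0 |J1  (J1: last free bond brings effort in)
bond 1 |J2  (J2 flow already set via bond 0)
bond 4 |J2  (J2 flow already set via bond 0)
bond 5 |J3  (J3 flow already set via bond 1)

3  (C1, C2, I1 all integral)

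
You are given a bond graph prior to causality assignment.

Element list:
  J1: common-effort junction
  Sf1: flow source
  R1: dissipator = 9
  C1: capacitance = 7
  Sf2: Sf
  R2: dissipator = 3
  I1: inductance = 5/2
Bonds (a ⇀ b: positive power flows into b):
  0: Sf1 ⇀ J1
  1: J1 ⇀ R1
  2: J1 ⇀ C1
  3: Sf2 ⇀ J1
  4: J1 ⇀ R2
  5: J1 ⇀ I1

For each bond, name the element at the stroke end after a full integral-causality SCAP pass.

β0 stroke→Sf1  (Sf1: flow source, stroke at near end)
β3 stroke→Sf2  (Sf2: flow source, stroke at near end)
β2 stroke→J1  (C1 outputs effort q/C1)
β1 stroke→R1  (0-jn J1 has e-setter on 2)
β4 stroke→R2  (0-jn J1 has e-setter on 2)
β5 stroke→I1  (0-jn J1 has e-setter on 2)

β0 →Sf1
β1 →R1
β2 →J1
β3 →Sf2
β4 →R2
β5 →I1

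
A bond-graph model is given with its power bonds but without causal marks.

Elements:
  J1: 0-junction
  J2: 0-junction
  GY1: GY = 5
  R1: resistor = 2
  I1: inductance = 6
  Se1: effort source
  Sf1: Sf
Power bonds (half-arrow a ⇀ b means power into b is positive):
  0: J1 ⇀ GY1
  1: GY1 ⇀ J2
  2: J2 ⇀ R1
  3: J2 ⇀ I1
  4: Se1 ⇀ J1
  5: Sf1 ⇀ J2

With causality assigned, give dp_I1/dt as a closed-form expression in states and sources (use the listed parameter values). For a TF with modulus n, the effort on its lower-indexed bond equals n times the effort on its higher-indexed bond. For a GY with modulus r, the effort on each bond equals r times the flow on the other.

β4 →J1  (Se1: effort source, stroke at far end)
β5 →Sf1  (source Sf1 imposes f)
β0 →GY1  (J1: bond 4 brought effort, rest push out)
β1 →GY1  (GY GY1: same side as bond 0)
β3 →I1  (prefer integral on I1)
β2 →J2  (J2: last free bond brings effort in)

dp_I1/dt = 2*E_Se1/5 + 2*F_Sf1 - p_I1/3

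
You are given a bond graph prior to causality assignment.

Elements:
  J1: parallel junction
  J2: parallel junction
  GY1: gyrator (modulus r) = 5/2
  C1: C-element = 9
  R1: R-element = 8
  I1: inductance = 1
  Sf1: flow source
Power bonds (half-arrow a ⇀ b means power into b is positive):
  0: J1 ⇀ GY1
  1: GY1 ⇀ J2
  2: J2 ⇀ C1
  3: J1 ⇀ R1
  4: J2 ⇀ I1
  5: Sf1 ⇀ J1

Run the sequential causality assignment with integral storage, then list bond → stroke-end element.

bond 0 stroke→GY1
bond 1 stroke→GY1
bond 2 stroke→J2
bond 3 stroke→J1
bond 4 stroke→I1
bond 5 stroke→Sf1

β5 |Sf1  (Sf1 (Sf) sets flow on bond)
β2 |J2  (C1: C, integral causality)
β1 |GY1  (J2 effort already set via bond 2)
β4 |I1  (common-e at J2 fixed by 2)
β0 |GY1  (GY1: gyrator matches bond 1)
β3 |J1  (closing 0-jn rule on J1)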